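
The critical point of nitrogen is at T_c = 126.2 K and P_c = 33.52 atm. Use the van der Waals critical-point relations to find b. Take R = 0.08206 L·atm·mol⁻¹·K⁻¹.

b ≈ 0.03862 L/mol

From T_c = 8a/(27Rb) and P_c = a/(27b²): b = R T_c/(8 P_c).
b = (0.08206)(126.2)/(8×33.52) = 10.356/268.16 = 0.03862 L/mol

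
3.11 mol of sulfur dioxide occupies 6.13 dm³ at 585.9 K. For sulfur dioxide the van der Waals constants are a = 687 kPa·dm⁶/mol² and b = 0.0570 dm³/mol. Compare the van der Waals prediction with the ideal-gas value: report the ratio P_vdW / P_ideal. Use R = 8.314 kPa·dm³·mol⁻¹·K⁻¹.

P_vdW / P_ideal ≈ 0.9582

Ideal: P_ideal = nRT/V = (3.11)(8.314)(585.9)/6.13 = 2471.35 kPa
vdW: P = nRT/(V − nb) − a n²/V² = 15149.3/5.95273 − 6644.73/37.5769 = 2544.93 − 176.830 = 2368.10 kPa
Ratio = 2368.10/2471.35 = 0.9582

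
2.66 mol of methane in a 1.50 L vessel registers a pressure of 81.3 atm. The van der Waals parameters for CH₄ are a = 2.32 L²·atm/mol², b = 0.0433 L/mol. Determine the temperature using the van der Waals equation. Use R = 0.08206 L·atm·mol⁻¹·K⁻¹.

T = (P + a n²/V²)(V − nb)/(nR)
P + a n²/V² = 81.3 + (2.32)(2.66)²/(1.50)² = 88.596 atm
V − nb = 1.50 − (2.66)(0.0433) = 1.3848 L
T = (88.596)(1.3848)/((2.66)(0.08206)) = 562.1 K

T ≈ 562.1 K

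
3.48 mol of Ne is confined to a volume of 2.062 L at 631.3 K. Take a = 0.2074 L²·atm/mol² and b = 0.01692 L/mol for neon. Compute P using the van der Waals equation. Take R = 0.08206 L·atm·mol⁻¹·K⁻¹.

P = nRT/(V − nb) − a n²/V²
nRT/(V − nb) = (3.48)(0.08206)(631.3)/(2.062 − 3.48×0.01692) = 180.28/2.0031 = 90.000 atm
a n²/V² = (0.2074)(3.48)²/(2.062)² = 0.59073 atm
P = 90.000 − 0.59073 = 89.41 atm

P ≈ 89.41 atm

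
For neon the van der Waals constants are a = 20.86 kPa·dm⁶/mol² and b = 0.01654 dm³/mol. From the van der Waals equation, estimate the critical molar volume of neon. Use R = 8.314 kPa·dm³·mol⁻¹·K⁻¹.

For a van der Waals gas, V_m,c = 3b.
V_m,c = 3×0.01654 = 0.04962 dm³/mol

V_m,c ≈ 0.04962 dm³/mol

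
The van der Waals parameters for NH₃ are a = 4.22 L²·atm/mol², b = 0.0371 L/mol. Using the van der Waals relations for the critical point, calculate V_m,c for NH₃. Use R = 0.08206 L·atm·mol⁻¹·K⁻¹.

For a van der Waals gas, V_m,c = 3b.
V_m,c = 3×0.0371 = 0.1113 L/mol

V_m,c ≈ 0.1113 L/mol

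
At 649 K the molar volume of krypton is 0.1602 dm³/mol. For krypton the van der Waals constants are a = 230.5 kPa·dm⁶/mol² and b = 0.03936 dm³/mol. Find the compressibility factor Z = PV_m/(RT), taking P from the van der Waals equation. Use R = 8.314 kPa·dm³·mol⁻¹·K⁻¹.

P = RT/(V_m − b) − a/V_m² = (8.314)(649)/(0.1602 − 0.03936) − 230.5/(0.1602)²
  = 5395.8/0.12084 − 8981.4 = 44652 − 8981.4 = 35671 kPa
Z = PV_m/(RT) = (35671)(0.1602)/((8.314)(649)) = 5714.5/5395.8 = 1.059

Z ≈ 1.059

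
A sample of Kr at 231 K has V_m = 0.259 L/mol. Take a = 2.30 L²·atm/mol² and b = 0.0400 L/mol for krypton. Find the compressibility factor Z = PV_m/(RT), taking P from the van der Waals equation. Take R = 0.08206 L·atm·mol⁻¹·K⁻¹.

Z ≈ 0.7142

P = RT/(V_m − b) − a/V_m² = (0.08206)(231)/(0.259 − 0.0400) − 2.30/(0.259)²
  = 18.956/0.21900 − 34.287 = 86.557 − 34.287 = 52.270 atm
Z = PV_m/(RT) = (52.270)(0.259)/((0.08206)(231)) = 13.538/18.956 = 0.7142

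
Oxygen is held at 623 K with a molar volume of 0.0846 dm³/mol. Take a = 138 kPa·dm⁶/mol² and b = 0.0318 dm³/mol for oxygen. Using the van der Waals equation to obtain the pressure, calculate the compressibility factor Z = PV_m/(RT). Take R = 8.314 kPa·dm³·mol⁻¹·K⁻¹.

P = RT/(V_m − b) − a/V_m² = (8.314)(623)/(0.0846 − 0.0318) − 138/(0.0846)²
  = 5179.6/0.052800 − 19281 = 98098 − 19281 = 78817 kPa
Z = PV_m/(RT) = (78817)(0.0846)/((8.314)(623)) = 6667.9/5179.6 = 1.287

Z ≈ 1.287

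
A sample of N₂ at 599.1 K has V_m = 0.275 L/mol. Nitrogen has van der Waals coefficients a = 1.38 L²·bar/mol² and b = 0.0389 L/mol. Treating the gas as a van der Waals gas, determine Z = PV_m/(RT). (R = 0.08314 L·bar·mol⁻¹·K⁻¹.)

Z ≈ 1.064

P = RT/(V_m − b) − a/V_m² = (0.08314)(599.1)/(0.275 − 0.0389) − 1.38/(0.275)²
  = 49.809/0.23610 − 18.248 = 210.97 − 18.248 = 192.72 bar
Z = PV_m/(RT) = (192.72)(0.275)/((0.08314)(599.1)) = 52.998/49.809 = 1.064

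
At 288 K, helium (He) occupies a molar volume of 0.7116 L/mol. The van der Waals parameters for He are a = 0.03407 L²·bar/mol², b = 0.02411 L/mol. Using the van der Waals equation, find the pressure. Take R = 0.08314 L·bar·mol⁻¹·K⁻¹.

P ≈ 34.76 bar

P = RT/(V_m − b) − a/V_m²
RT/(V_m − b) = (0.08314)(288)/(0.7116 − 0.02411) = 23.944/0.68749 = 34.828 bar
a/V_m² = 0.03407/(0.7116)² = 0.067282 bar
P = 34.828 − 0.067282 = 34.76 bar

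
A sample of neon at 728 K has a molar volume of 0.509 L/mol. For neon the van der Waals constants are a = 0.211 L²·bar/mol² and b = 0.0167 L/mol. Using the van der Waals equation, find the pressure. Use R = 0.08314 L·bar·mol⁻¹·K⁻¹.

P ≈ 122.1 bar

P = RT/(V_m − b) − a/V_m²
RT/(V_m − b) = (0.08314)(728)/(0.509 − 0.0167) = 60.526/0.49230 = 122.95 bar
a/V_m² = 0.211/(0.509)² = 0.81442 bar
P = 122.95 − 0.81442 = 122.1 bar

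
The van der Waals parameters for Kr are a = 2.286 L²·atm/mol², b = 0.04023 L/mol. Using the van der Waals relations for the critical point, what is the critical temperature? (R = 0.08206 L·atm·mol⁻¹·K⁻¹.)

T_c ≈ 205.2 K

For a van der Waals gas, T_c = 8a/(27Rb).
T_c = 8×2.286/(27×0.08206×0.04023) = 18.288/0.089134 = 205.2 K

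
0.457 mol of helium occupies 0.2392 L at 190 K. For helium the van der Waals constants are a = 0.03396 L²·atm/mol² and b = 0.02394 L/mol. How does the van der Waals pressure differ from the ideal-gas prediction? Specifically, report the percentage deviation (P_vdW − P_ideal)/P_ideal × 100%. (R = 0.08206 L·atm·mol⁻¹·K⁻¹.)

Ideal: P_ideal = nRT/V = (0.457)(0.08206)(190)/0.2392 = 29.7879 atm
vdW: P = nRT/(V − nb) − a n²/V² = 7.12527/0.228259 − 0.00709251/0.0572166 = 31.2157 − 0.123959 = 31.0917 atm
% deviation = (31.0917 − 29.7879)/29.7879 × 100% = 4.38%

4.38 %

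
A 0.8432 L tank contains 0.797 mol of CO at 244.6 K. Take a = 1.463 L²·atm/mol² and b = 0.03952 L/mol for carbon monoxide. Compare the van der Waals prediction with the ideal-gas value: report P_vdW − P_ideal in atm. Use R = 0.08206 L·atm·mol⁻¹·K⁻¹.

ΔP ≈ -0.571 atm

Ideal: P_ideal = nRT/V = (0.797)(0.08206)(244.6)/0.8432 = 18.9721 atm
vdW: P = nRT/(V − nb) − a n²/V² = 15.9973/0.811703 − 0.929311/0.710986 = 19.7083 − 1.30707 = 18.4012 atm
ΔP = 18.4012 − 18.9721 = -0.571 atm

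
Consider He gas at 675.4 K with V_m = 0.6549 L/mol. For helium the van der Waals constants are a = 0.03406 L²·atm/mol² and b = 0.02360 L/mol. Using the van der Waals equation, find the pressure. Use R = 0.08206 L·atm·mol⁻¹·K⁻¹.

P ≈ 87.71 atm

P = RT/(V_m − b) − a/V_m²
RT/(V_m − b) = (0.08206)(675.4)/(0.6549 − 0.02360) = 55.423/0.63130 = 87.792 atm
a/V_m² = 0.03406/(0.6549)² = 0.079414 atm
P = 87.792 − 0.079414 = 87.71 atm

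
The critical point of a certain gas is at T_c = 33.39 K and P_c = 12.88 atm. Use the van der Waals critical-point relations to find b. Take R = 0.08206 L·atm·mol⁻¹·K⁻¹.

From T_c = 8a/(27Rb) and P_c = a/(27b²): b = R T_c/(8 P_c).
b = (0.08206)(33.39)/(8×12.88) = 2.7400/103.04 = 0.02659 L/mol

b ≈ 0.02659 L/mol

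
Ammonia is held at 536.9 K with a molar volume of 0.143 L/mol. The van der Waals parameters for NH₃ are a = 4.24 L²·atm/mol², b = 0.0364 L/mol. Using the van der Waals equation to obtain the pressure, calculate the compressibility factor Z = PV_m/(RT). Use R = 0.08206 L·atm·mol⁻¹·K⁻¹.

Z ≈ 0.6685

P = RT/(V_m − b) − a/V_m² = (0.08206)(536.9)/(0.143 − 0.0364) − 4.24/(0.143)²
  = 44.058/0.10660 − 207.35 = 413.30 − 207.35 = 205.95 atm
Z = PV_m/(RT) = (205.95)(0.143)/((0.08206)(536.9)) = 29.451/44.058 = 0.6685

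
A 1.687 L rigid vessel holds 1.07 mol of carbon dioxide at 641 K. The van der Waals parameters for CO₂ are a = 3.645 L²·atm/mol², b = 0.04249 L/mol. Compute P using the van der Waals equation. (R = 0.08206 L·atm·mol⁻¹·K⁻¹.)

P ≈ 32.82 atm

P = nRT/(V − nb) − a n²/V²
nRT/(V − nb) = (1.07)(0.08206)(641)/(1.687 − 1.07×0.04249) = 56.282/1.6415 = 34.287 atm
a n²/V² = (3.645)(1.07)²/(1.687)² = 1.4663 atm
P = 34.287 − 1.4663 = 32.82 atm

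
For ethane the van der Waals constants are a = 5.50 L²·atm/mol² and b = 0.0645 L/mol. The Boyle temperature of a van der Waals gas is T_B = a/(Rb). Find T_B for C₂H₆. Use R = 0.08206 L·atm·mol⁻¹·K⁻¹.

For a van der Waals gas the second virial coefficient B₂ = b − a/(RT) vanishes at T_B = a/(Rb).
T_B = 5.50/(0.08206×0.0645) = 5.50/0.0052929 = 1039 K

T_B ≈ 1039 K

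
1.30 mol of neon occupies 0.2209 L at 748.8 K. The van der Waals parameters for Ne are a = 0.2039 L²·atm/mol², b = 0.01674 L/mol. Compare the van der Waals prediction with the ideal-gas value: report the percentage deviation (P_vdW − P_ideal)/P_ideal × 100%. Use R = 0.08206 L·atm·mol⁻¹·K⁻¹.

8.98 %

Ideal: P_ideal = nRT/V = (1.30)(0.08206)(748.8)/0.2209 = 361.614 atm
vdW: P = nRT/(V − nb) − a n²/V² = 79.8805/0.199138 − 0.344591/0.0487968 = 401.131 − 7.06175 = 394.069 atm
% deviation = (394.069 − 361.614)/361.614 × 100% = 8.98%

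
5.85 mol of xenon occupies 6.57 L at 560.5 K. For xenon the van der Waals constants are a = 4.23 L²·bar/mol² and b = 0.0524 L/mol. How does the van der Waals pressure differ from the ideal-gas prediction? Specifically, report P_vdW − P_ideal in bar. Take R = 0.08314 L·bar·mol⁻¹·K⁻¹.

Ideal: P_ideal = nRT/V = (5.85)(0.08314)(560.5)/6.57 = 41.4931 bar
vdW: P = nRT/(V − nb) − a n²/V² = 272.610/6.26346 − 144.761/43.1649 = 43.5239 − 3.35367 = 40.1702 bar
ΔP = 40.1702 − 41.4931 = -1.323 bar

ΔP ≈ -1.323 bar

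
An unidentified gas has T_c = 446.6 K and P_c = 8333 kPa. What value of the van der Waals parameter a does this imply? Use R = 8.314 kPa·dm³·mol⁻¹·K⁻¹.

From T_c = 8a/(27Rb) and P_c = a/(27b²): a = 27 R² T_c²/(64 P_c).
a = 27×(8.314)²×(446.6)²/(64×8333) = 372238459/533312 = 698.0 kPa·dm⁶/mol²

a ≈ 698.0 kPa·dm⁶/mol²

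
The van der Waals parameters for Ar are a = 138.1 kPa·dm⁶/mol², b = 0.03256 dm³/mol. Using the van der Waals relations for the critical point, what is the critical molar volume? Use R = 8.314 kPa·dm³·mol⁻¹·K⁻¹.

For a van der Waals gas, V_m,c = 3b.
V_m,c = 3×0.03256 = 0.09768 dm³/mol

V_m,c ≈ 0.09768 dm³/mol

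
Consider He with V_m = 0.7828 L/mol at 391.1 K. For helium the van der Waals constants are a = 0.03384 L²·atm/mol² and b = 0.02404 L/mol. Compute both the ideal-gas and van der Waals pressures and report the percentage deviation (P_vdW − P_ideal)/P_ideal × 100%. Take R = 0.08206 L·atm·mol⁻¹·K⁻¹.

Ideal: P_ideal = RT/V_m = (0.08206)(391.1)/0.7828 = 40.9986 atm
vdW: P = RT/(V_m − b) − a/V_m² = 32.0937/0.758760 − 0.03384/0.612776 = 42.2976 − 0.0552241 = 42.2424 atm
% deviation = (42.2424 − 40.9986)/40.9986 × 100% = 3.03%

3.03 %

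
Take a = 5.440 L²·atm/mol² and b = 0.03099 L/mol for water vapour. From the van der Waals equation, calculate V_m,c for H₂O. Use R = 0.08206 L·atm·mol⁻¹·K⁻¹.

For a van der Waals gas, V_m,c = 3b.
V_m,c = 3×0.03099 = 0.09297 L/mol

V_m,c ≈ 0.09297 L/mol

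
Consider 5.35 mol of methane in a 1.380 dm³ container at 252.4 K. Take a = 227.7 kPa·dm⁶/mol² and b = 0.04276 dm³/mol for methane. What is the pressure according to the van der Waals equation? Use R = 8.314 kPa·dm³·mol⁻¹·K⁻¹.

P = nRT/(V − nb) − a n²/V²
nRT/(V − nb) = (5.35)(8.314)(252.4)/(1.380 − 5.35×0.04276) = 11227/1.1512 = 9752.4 kPa
a n²/V² = (227.7)(5.35)²/(1.380)² = 3422.3 kPa
P = 9752.4 − 3422.3 = 6330 kPa

P ≈ 6330 kPa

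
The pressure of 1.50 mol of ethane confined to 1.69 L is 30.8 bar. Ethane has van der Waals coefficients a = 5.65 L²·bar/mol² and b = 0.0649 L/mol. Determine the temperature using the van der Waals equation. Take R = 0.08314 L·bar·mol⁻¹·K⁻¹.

T ≈ 450.2 K

T = (P + a n²/V²)(V − nb)/(nR)
P + a n²/V² = 30.8 + (5.65)(1.50)²/(1.69)² = 35.251 bar
V − nb = 1.69 − (1.50)(0.0649) = 1.5927 L
T = (35.251)(1.5927)/((1.50)(0.08314)) = 450.2 K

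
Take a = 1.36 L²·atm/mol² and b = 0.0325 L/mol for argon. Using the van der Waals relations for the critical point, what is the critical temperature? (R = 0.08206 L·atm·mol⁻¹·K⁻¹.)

For a van der Waals gas, T_c = 8a/(27Rb).
T_c = 8×1.36/(27×0.08206×0.0325) = 10.880/0.072008 = 151.1 K

T_c ≈ 151.1 K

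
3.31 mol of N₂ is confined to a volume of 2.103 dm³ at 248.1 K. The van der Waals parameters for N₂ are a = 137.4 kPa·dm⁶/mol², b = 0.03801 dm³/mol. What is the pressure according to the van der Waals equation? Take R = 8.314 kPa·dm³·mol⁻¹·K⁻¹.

P = nRT/(V − nb) − a n²/V²
nRT/(V − nb) = (3.31)(8.314)(248.1)/(2.103 − 3.31×0.03801) = 6827.5/1.9772 = 3453.1 kPa
a n²/V² = (137.4)(3.31)²/(2.103)² = 340.38 kPa
P = 3453.1 − 340.38 = 3113 kPa

P ≈ 3113 kPa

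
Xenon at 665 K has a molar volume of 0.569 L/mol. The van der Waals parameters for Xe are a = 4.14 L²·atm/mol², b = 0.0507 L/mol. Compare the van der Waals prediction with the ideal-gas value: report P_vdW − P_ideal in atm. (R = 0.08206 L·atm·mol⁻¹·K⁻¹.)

Ideal: P_ideal = RT/V_m = (0.08206)(665)/0.569 = 95.9049 atm
vdW: P = RT/(V_m − b) − a/V_m² = 54.5699/0.518300 − 4.14/0.323761 = 105.286 − 12.7872 = 92.499 atm
ΔP = 92.499 − 95.9049 = -3.41 atm

ΔP ≈ -3.41 atm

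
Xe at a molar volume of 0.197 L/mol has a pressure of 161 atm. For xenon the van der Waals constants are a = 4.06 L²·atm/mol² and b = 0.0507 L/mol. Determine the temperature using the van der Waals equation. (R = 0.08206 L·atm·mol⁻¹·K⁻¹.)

T ≈ 473.5 K

T = (P + a/V_m²)(V_m − b)/R
P + a/V_m² = 161 + 4.06/(0.197)² = 265.61 atm
V_m − b = 0.197 − 0.0507 = 0.14630 L/mol
T = (265.61)(0.14630)/0.08206 = 473.5 K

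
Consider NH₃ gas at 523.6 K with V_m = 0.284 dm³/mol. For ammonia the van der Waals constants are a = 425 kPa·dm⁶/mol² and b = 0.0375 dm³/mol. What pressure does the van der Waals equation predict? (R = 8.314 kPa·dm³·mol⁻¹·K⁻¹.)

P ≈ 12391 kPa

P = RT/(V_m − b) − a/V_m²
RT/(V_m − b) = (8.314)(523.6)/(0.284 − 0.0375) = 4353.2/0.24650 = 17660 kPa
a/V_m² = 425/(0.284)² = 5269.3 kPa
P = 17660 − 5269.3 = 12391 kPa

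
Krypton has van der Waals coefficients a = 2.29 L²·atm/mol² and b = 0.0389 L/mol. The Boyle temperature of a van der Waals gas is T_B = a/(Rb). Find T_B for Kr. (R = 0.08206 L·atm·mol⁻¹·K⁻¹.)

For a van der Waals gas the second virial coefficient B₂ = b − a/(RT) vanishes at T_B = a/(Rb).
T_B = 2.29/(0.08206×0.0389) = 2.29/0.0031921 = 717.4 K

T_B ≈ 717.4 K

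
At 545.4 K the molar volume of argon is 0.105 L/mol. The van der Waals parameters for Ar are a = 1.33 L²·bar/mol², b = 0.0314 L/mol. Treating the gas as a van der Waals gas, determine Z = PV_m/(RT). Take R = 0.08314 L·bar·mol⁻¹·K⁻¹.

Z ≈ 1.147

P = RT/(V_m − b) − a/V_m² = (0.08314)(545.4)/(0.105 − 0.0314) − 1.33/(0.105)²
  = 45.345/0.073600 − 120.63 = 616.10 − 120.63 = 495.47 bar
Z = PV_m/(RT) = (495.47)(0.105)/((0.08314)(545.4)) = 52.024/45.345 = 1.147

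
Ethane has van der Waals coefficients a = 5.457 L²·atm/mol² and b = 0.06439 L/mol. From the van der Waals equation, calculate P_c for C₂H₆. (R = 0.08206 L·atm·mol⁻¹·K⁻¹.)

For a van der Waals gas, P_c = a/(27b²).
P_c = 5.457/(27×(0.06439)²) = 5.457/0.11194 = 48.75 atm

P_c ≈ 48.75 atm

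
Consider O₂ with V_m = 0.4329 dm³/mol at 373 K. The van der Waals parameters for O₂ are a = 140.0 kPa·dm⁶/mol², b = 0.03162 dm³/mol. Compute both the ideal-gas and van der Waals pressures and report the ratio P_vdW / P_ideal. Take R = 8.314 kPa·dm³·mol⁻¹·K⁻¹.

P_vdW / P_ideal ≈ 0.9745

Ideal: P_ideal = RT/V_m = (8.314)(373)/0.4329 = 7163.60 kPa
vdW: P = RT/(V_m − b) − a/V_m² = 3101.12/0.401280 − 140.0/0.187402 = 7728.07 − 747.057 = 6981.01 kPa
Ratio = 6981.01/7163.60 = 0.9745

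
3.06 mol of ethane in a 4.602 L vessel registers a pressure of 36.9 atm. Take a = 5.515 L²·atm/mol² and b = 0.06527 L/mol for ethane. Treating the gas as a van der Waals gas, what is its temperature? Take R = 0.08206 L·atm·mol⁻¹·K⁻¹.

T = (P + a n²/V²)(V − nb)/(nR)
P + a n²/V² = 36.9 + (5.515)(3.06)²/(4.602)² = 39.338 atm
V − nb = 4.602 − (3.06)(0.06527) = 4.4023 L
T = (39.338)(4.4023)/((3.06)(0.08206)) = 689.7 K

T ≈ 689.7 K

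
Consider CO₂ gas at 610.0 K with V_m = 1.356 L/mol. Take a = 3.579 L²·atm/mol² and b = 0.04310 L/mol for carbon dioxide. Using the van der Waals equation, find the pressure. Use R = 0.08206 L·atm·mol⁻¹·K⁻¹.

P = RT/(V_m − b) − a/V_m²
RT/(V_m − b) = (0.08206)(610.0)/(1.356 − 0.04310) = 50.057/1.3129 = 38.127 atm
a/V_m² = 3.579/(1.356)² = 1.9464 atm
P = 38.127 − 1.9464 = 36.18 atm

P ≈ 36.18 atm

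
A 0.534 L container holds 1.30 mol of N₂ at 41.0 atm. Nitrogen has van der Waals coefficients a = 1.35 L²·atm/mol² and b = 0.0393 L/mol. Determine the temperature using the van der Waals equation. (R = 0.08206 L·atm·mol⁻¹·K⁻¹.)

T = (P + a n²/V²)(V − nb)/(nR)
P + a n²/V² = 41.0 + (1.35)(1.30)²/(0.534)² = 49.001 atm
V − nb = 0.534 − (1.30)(0.0393) = 0.48291 L
T = (49.001)(0.48291)/((1.30)(0.08206)) = 221.8 K

T ≈ 221.8 K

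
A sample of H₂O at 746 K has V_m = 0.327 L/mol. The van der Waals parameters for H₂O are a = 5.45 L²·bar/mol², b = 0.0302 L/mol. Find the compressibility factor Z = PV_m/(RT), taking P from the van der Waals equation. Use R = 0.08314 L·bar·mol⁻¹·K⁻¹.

Z ≈ 0.8330

P = RT/(V_m − b) − a/V_m² = (0.08314)(746)/(0.327 − 0.0302) − 5.45/(0.327)²
  = 62.022/0.29680 − 50.968 = 208.97 − 50.968 = 158.00 bar
Z = PV_m/(RT) = (158.00)(0.327)/((0.08314)(746)) = 51.666/62.022 = 0.8330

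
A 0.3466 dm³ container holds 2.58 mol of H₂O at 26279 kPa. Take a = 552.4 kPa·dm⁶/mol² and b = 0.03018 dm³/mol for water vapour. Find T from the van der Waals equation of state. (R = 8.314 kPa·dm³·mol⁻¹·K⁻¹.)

T ≈ 712.7 K

T = (P + a n²/V²)(V − nb)/(nR)
P + a n²/V² = 26279 + (552.4)(2.58)²/(0.3466)² = 56887 kPa
V − nb = 0.3466 − (2.58)(0.03018) = 0.26874 dm³
T = (56887)(0.26874)/((2.58)(8.314)) = 712.7 K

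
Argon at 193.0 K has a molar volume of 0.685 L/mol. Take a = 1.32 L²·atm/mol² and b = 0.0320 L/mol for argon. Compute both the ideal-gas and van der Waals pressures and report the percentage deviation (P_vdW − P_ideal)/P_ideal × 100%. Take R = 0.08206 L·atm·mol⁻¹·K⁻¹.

Ideal: P_ideal = RT/V_m = (0.08206)(193.0)/0.685 = 23.1206 atm
vdW: P = RT/(V_m − b) − a/V_m² = 15.8376/0.653000 − 1.32/0.469225 = 24.2536 − 2.81315 = 21.4405 atm
% deviation = (21.4405 − 23.1206)/23.1206 × 100% = -7.27%

-7.27 %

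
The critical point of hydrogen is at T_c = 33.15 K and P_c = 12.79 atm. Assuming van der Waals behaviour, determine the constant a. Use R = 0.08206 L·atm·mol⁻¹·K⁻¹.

a ≈ 0.2441 L²·atm/mol²

From T_c = 8a/(27Rb) and P_c = a/(27b²): a = 27 R² T_c²/(64 P_c).
a = 27×(0.08206)²×(33.15)²/(64×12.79) = 199.80/818.56 = 0.2441 L²·atm/mol²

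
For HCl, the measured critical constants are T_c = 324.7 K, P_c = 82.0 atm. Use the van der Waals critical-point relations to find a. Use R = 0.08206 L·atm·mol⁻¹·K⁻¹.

From T_c = 8a/(27Rb) and P_c = a/(27b²): a = 27 R² T_c²/(64 P_c).
a = 27×(0.08206)²×(324.7)²/(64×82.0) = 19169/5248.0 = 3.653 L²·atm/mol²

a ≈ 3.653 L²·atm/mol²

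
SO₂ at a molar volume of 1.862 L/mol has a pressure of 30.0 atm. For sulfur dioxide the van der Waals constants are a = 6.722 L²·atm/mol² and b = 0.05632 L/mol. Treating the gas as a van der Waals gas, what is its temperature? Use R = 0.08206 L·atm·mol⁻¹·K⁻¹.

T ≈ 702.8 K

T = (P + a/V_m²)(V_m − b)/R
P + a/V_m² = 30.0 + 6.722/(1.862)² = 31.939 atm
V_m − b = 1.862 − 0.05632 = 1.8057 L/mol
T = (31.939)(1.8057)/0.08206 = 702.8 K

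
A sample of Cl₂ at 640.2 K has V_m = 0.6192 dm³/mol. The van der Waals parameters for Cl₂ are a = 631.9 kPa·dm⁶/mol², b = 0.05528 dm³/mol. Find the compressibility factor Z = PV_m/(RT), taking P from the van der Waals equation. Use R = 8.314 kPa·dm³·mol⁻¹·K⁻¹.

Z ≈ 0.9063

P = RT/(V_m − b) − a/V_m² = (8.314)(640.2)/(0.6192 − 0.05528) − 631.9/(0.6192)²
  = 5322.6/0.56392 − 1648.1 = 9438.6 − 1648.1 = 7790.5 kPa
Z = PV_m/(RT) = (7790.5)(0.6192)/((8.314)(640.2)) = 4823.9/5322.6 = 0.9063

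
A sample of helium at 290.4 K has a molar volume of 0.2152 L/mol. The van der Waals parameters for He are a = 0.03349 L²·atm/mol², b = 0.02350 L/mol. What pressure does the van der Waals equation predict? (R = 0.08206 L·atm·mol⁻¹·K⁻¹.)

P = RT/(V_m − b) − a/V_m²
RT/(V_m − b) = (0.08206)(290.4)/(0.2152 − 0.02350) = 23.830/0.19170 = 124.31 atm
a/V_m² = 0.03349/(0.2152)² = 0.72315 atm
P = 124.31 − 0.72315 = 123.6 atm

P ≈ 123.6 atm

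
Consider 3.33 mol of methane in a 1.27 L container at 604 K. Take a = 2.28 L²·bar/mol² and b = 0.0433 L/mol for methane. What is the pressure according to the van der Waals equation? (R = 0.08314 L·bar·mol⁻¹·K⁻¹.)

P = nRT/(V − nb) − a n²/V²
nRT/(V − nb) = (3.33)(0.08314)(604)/(1.27 − 3.33×0.0433) = 167.22/1.1258 = 148.53 bar
a n²/V² = (2.28)(3.33)²/(1.27)² = 15.675 bar
P = 148.53 − 15.675 = 132.9 bar

P ≈ 132.9 bar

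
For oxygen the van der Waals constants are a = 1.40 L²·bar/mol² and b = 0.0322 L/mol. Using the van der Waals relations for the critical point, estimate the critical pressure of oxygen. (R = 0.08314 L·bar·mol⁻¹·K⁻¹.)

For a van der Waals gas, P_c = a/(27b²).
P_c = 1.40/(27×(0.0322)²) = 1.40/0.027995 = 50.01 bar

P_c ≈ 50.01 bar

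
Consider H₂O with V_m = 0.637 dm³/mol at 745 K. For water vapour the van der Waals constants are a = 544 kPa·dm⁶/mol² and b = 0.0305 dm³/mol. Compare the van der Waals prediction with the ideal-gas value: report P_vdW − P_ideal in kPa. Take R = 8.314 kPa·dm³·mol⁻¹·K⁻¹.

Ideal: P_ideal = RT/V_m = (8.314)(745)/0.637 = 9723.59 kPa
vdW: P = RT/(V_m − b) − a/V_m² = 6193.93/0.606500 − 544/0.405769 = 10212.6 − 1340.66 = 8871.9 kPa
ΔP = 8871.9 − 9723.59 = -852 kPa

ΔP ≈ -852 kPa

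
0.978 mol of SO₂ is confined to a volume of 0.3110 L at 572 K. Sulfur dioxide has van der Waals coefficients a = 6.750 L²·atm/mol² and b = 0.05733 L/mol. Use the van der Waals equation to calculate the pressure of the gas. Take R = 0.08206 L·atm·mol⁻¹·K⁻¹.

P ≈ 113.3 atm

P = nRT/(V − nb) − a n²/V²
nRT/(V − nb) = (0.978)(0.08206)(572)/(0.3110 − 0.978×0.05733) = 45.906/0.25493 = 180.07 atm
a n²/V² = (6.750)(0.978)²/(0.3110)² = 66.751 atm
P = 180.07 − 66.751 = 113.3 atm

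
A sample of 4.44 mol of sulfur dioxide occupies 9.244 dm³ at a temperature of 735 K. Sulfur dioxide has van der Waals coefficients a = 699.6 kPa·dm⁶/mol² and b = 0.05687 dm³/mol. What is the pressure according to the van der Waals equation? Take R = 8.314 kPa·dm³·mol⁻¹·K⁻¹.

P = nRT/(V − nb) − a n²/V²
nRT/(V − nb) = (4.44)(8.314)(735)/(9.244 − 4.44×0.05687) = 27132/8.9915 = 3017.5 kPa
a n²/V² = (699.6)(4.44)²/(9.244)² = 161.40 kPa
P = 3017.5 − 161.40 = 2856 kPa

P ≈ 2856 kPa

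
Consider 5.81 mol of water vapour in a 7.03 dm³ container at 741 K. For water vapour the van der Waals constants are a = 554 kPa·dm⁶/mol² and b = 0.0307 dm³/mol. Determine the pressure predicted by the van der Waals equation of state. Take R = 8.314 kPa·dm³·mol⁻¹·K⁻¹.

P = nRT/(V − nb) − a n²/V²
nRT/(V − nb) = (5.81)(8.314)(741)/(7.03 − 5.81×0.0307) = 35794/6.8516 = 5224.2 kPa
a n²/V² = (554)(5.81)²/(7.03)² = 378.40 kPa
P = 5224.2 − 378.40 = 4846 kPa

P ≈ 4846 kPa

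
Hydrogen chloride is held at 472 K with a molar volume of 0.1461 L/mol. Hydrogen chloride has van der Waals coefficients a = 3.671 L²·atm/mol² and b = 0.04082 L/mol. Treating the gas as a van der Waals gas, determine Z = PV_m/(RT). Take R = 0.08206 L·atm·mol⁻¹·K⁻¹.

Z ≈ 0.7390

P = RT/(V_m − b) − a/V_m² = (0.08206)(472)/(0.1461 − 0.04082) − 3.671/(0.1461)²
  = 38.732/0.10528 − 171.98 = 367.90 − 171.98 = 195.92 atm
Z = PV_m/(RT) = (195.92)(0.1461)/((0.08206)(472)) = 28.624/38.732 = 0.7390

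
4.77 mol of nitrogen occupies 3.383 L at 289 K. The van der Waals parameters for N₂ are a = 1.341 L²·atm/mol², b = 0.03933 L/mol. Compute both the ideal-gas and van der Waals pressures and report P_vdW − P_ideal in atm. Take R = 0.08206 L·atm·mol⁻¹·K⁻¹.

Ideal: P_ideal = nRT/V = (4.77)(0.08206)(289)/3.383 = 33.4384 atm
vdW: P = nRT/(V − nb) − a n²/V² = 113.122/3.19540 − 30.5116/11.4447 = 35.4015 − 2.66600 = 32.7355 atm
ΔP = 32.7355 − 33.4384 = -0.703 atm

ΔP ≈ -0.703 atm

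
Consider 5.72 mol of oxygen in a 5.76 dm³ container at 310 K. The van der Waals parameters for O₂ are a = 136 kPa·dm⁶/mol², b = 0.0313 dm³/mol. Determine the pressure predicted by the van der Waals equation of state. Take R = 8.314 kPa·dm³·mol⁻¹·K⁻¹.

P = nRT/(V − nb) − a n²/V²
nRT/(V − nb) = (5.72)(8.314)(310)/(5.76 − 5.72×0.0313) = 14742/5.5810 = 2641.5 kPa
a n²/V² = (136)(5.72)²/(5.76)² = 134.12 kPa
P = 2641.5 − 134.12 = 2507 kPa

P ≈ 2507 kPa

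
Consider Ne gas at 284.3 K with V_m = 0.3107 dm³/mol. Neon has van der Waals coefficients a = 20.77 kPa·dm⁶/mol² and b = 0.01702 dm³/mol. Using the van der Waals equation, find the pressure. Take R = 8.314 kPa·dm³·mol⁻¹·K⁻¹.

P ≈ 7833 kPa

P = RT/(V_m − b) − a/V_m²
RT/(V_m − b) = (8.314)(284.3)/(0.3107 − 0.01702) = 2363.7/0.29368 = 8048.6 kPa
a/V_m² = 20.77/(0.3107)² = 215.16 kPa
P = 8048.6 − 215.16 = 7833 kPa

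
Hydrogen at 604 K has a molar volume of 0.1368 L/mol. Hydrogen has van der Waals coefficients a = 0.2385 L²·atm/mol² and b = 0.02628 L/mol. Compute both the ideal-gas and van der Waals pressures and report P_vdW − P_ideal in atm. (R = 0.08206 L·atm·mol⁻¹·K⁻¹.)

Ideal: P_ideal = RT/V_m = (0.08206)(604)/0.1368 = 362.312 atm
vdW: P = RT/(V_m − b) − a/V_m² = 49.5642/0.110520 − 0.2385/0.0187142 = 448.464 − 12.7443 = 435.720 atm
ΔP = 435.720 − 362.312 = 73.41 atm

ΔP ≈ 73.41 atm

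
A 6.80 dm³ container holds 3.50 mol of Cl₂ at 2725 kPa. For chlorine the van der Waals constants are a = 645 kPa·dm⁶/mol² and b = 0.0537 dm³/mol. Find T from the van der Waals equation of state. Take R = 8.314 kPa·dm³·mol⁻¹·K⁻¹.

T ≈ 658.0 K

T = (P + a n²/V²)(V − nb)/(nR)
P + a n²/V² = 2725 + (645)(3.50)²/(6.80)² = 2895.9 kPa
V − nb = 6.80 − (3.50)(0.0537) = 6.6121 dm³
T = (2895.9)(6.6121)/((3.50)(8.314)) = 658.0 K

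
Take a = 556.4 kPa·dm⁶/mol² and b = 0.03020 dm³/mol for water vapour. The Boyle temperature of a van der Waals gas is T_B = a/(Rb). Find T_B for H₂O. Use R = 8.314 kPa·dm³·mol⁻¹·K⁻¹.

T_B ≈ 2216 K

For a van der Waals gas the second virial coefficient B₂ = b − a/(RT) vanishes at T_B = a/(Rb).
T_B = 556.4/(8.314×0.03020) = 556.4/0.25108 = 2216 K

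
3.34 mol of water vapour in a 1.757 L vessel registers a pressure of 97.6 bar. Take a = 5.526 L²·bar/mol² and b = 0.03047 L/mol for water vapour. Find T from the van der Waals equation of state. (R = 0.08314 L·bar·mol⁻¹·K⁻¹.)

T ≈ 700.8 K

T = (P + a n²/V²)(V − nb)/(nR)
P + a n²/V² = 97.6 + (5.526)(3.34)²/(1.757)² = 117.57 bar
V − nb = 1.757 − (3.34)(0.03047) = 1.6552 L
T = (117.57)(1.6552)/((3.34)(0.08314)) = 700.8 K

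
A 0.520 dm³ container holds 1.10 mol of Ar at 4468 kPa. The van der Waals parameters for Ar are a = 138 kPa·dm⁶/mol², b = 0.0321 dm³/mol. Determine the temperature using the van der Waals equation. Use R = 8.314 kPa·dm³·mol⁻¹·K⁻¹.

T = (P + a n²/V²)(V − nb)/(nR)
P + a n²/V² = 4468 + (138)(1.10)²/(0.520)² = 5085.5 kPa
V − nb = 0.520 − (1.10)(0.0321) = 0.48469 dm³
T = (5085.5)(0.48469)/((1.10)(8.314)) = 269.5 K

T ≈ 269.5 K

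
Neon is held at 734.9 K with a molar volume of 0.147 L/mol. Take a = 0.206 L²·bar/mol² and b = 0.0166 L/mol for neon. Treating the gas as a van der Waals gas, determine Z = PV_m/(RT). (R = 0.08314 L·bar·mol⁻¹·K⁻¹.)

Z ≈ 1.104

P = RT/(V_m − b) − a/V_m² = (0.08314)(734.9)/(0.147 − 0.0166) − 0.206/(0.147)²
  = 61.100/0.13040 − 9.5331 = 468.56 − 9.5331 = 459.03 bar
Z = PV_m/(RT) = (459.03)(0.147)/((0.08314)(734.9)) = 67.477/61.100 = 1.104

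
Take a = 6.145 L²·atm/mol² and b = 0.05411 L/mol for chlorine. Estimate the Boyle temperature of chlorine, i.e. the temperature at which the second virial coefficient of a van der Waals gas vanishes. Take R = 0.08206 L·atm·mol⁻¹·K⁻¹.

T_B ≈ 1384 K

For a van der Waals gas the second virial coefficient B₂ = b − a/(RT) vanishes at T_B = a/(Rb).
T_B = 6.145/(0.08206×0.05411) = 6.145/0.0044403 = 1384 K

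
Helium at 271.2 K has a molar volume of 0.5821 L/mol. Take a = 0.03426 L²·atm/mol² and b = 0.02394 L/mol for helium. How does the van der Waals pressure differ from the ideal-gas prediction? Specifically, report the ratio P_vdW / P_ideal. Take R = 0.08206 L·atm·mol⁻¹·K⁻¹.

Ideal: P_ideal = RT/V_m = (0.08206)(271.2)/0.5821 = 38.2317 atm
vdW: P = RT/(V_m − b) − a/V_m² = 22.2547/0.558160 − 0.03426/0.338840 = 39.8715 − 0.101110 = 39.7704 atm
Ratio = 39.7704/38.2317 = 1.040

P_vdW / P_ideal ≈ 1.040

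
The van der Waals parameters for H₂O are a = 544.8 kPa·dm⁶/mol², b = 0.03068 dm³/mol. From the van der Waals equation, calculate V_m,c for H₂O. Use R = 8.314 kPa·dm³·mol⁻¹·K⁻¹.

V_m,c ≈ 0.09204 dm³/mol

For a van der Waals gas, V_m,c = 3b.
V_m,c = 3×0.03068 = 0.09204 dm³/mol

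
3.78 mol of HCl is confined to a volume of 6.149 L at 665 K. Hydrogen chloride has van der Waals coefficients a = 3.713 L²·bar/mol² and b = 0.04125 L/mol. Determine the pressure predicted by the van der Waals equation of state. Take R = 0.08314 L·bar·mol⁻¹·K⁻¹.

P = nRT/(V − nb) − a n²/V²
nRT/(V − nb) = (3.78)(0.08314)(665)/(6.149 − 3.78×0.04125) = 208.99/5.9931 = 34.872 bar
a n²/V² = (3.713)(3.78)²/(6.149)² = 1.4031 bar
P = 34.872 − 1.4031 = 33.47 bar

P ≈ 33.47 bar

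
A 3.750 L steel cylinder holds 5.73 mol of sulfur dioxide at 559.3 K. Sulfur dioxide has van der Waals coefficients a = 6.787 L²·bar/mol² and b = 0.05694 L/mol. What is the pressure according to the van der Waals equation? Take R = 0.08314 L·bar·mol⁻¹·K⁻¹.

P ≈ 61.98 bar

P = nRT/(V − nb) − a n²/V²
nRT/(V − nb) = (5.73)(0.08314)(559.3)/(3.750 − 5.73×0.05694) = 266.45/3.4237 = 77.825 bar
a n²/V² = (6.787)(5.73)²/(3.750)² = 15.846 bar
P = 77.825 − 15.846 = 61.98 bar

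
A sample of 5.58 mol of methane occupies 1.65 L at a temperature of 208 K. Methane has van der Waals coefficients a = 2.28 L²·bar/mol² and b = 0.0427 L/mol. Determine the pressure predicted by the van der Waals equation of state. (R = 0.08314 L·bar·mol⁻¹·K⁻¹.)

P = nRT/(V − nb) − a n²/V²
nRT/(V − nb) = (5.58)(0.08314)(208)/(1.65 − 5.58×0.0427) = 96.496/1.4117 = 68.354 bar
a n²/V² = (2.28)(5.58)²/(1.65)² = 26.076 bar
P = 68.354 − 26.076 = 42.28 bar

P ≈ 42.28 bar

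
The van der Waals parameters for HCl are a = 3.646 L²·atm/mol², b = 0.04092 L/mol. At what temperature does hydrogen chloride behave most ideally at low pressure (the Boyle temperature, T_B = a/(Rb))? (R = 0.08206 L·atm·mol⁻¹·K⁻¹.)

For a van der Waals gas the second virial coefficient B₂ = b − a/(RT) vanishes at T_B = a/(Rb).
T_B = 3.646/(0.08206×0.04092) = 3.646/0.0033579 = 1086 K

T_B ≈ 1086 K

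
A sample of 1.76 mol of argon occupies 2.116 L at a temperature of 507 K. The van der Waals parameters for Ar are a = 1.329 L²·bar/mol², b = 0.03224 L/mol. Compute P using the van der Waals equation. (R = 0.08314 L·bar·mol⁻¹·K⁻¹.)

P = nRT/(V − nb) − a n²/V²
nRT/(V − nb) = (1.76)(0.08314)(507)/(2.116 − 1.76×0.03224) = 74.187/2.0593 = 36.025 bar
a n²/V² = (1.329)(1.76)²/(2.116)² = 0.91943 bar
P = 36.025 − 0.91943 = 35.11 bar

P ≈ 35.11 bar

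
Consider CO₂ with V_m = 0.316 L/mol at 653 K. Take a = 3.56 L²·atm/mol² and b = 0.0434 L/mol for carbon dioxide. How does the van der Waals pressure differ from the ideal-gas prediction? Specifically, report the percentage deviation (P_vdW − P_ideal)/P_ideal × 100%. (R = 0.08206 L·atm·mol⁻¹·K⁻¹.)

Ideal: P_ideal = RT/V_m = (0.08206)(653)/0.316 = 169.573 atm
vdW: P = RT/(V_m − b) − a/V_m² = 53.5852/0.272600 − 3.56/0.0998560 = 196.571 − 35.6513 = 160.920 atm
% deviation = (160.920 − 169.573)/169.573 × 100% = -5.10%

-5.10 %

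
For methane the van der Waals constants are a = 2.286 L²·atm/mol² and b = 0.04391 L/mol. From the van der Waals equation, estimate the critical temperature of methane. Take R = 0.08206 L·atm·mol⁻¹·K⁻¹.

For a van der Waals gas, T_c = 8a/(27Rb).
T_c = 8×2.286/(27×0.08206×0.04391) = 18.288/0.097288 = 188.0 K

T_c ≈ 188.0 K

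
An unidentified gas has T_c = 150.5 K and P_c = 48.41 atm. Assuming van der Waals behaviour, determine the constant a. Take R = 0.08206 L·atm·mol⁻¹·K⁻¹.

From T_c = 8a/(27Rb) and P_c = a/(27b²): a = 27 R² T_c²/(64 P_c).
a = 27×(0.08206)²×(150.5)²/(64×48.41) = 4118.1/3098.2 = 1.329 L²·atm/mol²

a ≈ 1.329 L²·atm/mol²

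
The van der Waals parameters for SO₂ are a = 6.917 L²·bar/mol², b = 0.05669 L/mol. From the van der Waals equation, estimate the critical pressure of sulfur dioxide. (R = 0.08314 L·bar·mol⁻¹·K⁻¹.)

P_c ≈ 79.72 bar

For a van der Waals gas, P_c = a/(27b²).
P_c = 6.917/(27×(0.05669)²) = 6.917/0.086771 = 79.72 bar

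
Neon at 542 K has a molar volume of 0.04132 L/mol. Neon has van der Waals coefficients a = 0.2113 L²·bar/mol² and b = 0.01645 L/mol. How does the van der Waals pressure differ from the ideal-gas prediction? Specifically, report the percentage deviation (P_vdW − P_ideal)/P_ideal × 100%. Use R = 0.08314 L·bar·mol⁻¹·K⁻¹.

Ideal: P_ideal = RT/V_m = (0.08314)(542)/0.04132 = 1090.56 bar
vdW: P = RT/(V_m − b) − a/V_m² = 45.0619/0.0248700 − 0.2113/0.00170734 = 1811.90 − 123.760 = 1688.14 bar
% deviation = (1688.14 − 1090.56)/1090.56 × 100% = 54.80%

54.80 %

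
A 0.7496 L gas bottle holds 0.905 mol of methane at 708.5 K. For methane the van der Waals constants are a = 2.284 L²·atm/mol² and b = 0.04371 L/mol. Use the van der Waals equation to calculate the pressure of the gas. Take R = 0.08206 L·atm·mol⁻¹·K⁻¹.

P = nRT/(V − nb) − a n²/V²
nRT/(V − nb) = (0.905)(0.08206)(708.5)/(0.7496 − 0.905×0.04371) = 52.616/0.71004 = 74.103 atm
a n²/V² = (2.284)(0.905)²/(0.7496)² = 3.3292 atm
P = 74.103 − 3.3292 = 70.77 atm

P ≈ 70.77 atm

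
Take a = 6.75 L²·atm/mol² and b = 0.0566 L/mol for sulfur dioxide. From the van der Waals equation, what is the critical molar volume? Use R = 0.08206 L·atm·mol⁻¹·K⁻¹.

V_m,c ≈ 0.1698 L/mol

For a van der Waals gas, V_m,c = 3b.
V_m,c = 3×0.0566 = 0.1698 L/mol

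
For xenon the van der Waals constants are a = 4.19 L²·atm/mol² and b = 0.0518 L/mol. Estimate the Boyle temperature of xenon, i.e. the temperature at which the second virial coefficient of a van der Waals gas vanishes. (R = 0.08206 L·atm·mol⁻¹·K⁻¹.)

For a van der Waals gas the second virial coefficient B₂ = b − a/(RT) vanishes at T_B = a/(Rb).
T_B = 4.19/(0.08206×0.0518) = 4.19/0.0042507 = 985.7 K

T_B ≈ 985.7 K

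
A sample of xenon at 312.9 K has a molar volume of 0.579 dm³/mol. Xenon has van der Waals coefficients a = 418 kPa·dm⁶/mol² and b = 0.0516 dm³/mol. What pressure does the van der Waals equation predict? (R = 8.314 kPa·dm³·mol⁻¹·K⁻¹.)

P = RT/(V_m − b) − a/V_m²
RT/(V_m − b) = (8.314)(312.9)/(0.579 − 0.0516) = 2601.5/0.52740 = 4932.7 kPa
a/V_m² = 418/(0.579)² = 1246.9 kPa
P = 4932.7 − 1246.9 = 3686 kPa

P ≈ 3686 kPa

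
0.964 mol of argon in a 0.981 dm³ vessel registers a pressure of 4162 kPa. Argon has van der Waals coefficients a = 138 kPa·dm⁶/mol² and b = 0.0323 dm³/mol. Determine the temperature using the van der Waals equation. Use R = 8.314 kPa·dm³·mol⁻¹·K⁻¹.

T = (P + a n²/V²)(V − nb)/(nR)
P + a n²/V² = 4162 + (138)(0.964)²/(0.981)² = 4295.3 kPa
V − nb = 0.981 − (0.964)(0.0323) = 0.94986 dm³
T = (4295.3)(0.94986)/((0.964)(8.314)) = 509.1 K

T ≈ 509.1 K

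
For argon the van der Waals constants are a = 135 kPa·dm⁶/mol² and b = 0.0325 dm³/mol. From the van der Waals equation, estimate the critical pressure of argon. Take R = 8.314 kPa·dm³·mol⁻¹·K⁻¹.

For a van der Waals gas, P_c = a/(27b²).
P_c = 135/(27×(0.0325)²) = 135/0.028519 = 4734 kPa

P_c ≈ 4734 kPa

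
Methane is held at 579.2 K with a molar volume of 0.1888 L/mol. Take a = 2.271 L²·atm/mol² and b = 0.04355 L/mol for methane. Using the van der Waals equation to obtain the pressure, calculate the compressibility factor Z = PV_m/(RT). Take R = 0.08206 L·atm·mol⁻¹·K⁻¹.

P = RT/(V_m − b) − a/V_m² = (0.08206)(579.2)/(0.1888 − 0.04355) − 2.271/(0.1888)²
  = 47.529/0.14525 − 63.711 = 327.22 − 63.711 = 263.51 atm
Z = PV_m/(RT) = (263.51)(0.1888)/((0.08206)(579.2)) = 49.751/47.529 = 1.047

Z ≈ 1.047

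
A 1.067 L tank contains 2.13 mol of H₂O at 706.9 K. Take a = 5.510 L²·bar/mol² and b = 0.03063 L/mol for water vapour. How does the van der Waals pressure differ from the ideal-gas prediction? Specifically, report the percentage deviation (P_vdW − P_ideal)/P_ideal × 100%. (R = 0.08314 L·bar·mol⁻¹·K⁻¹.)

Ideal: P_ideal = nRT/V = (2.13)(0.08314)(706.9)/1.067 = 117.323 bar
vdW: P = nRT/(V − nb) − a n²/V² = 125.184/1.00176 − 24.9983/1.13849 = 124.964 − 21.9574 = 103.007 bar
% deviation = (103.007 − 117.323)/117.323 × 100% = -12.20%

-12.20 %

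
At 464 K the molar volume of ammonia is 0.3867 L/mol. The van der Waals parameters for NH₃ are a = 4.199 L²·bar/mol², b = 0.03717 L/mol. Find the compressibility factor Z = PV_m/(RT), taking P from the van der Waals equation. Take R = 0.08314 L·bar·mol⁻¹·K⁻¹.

P = RT/(V_m − b) − a/V_m² = (0.08314)(464)/(0.3867 − 0.03717) − 4.199/(0.3867)²
  = 38.577/0.34953 − 28.080 = 110.37 − 28.080 = 82.29 bar
Z = PV_m/(RT) = (82.29)(0.3867)/((0.08314)(464)) = 31.822/38.577 = 0.8249

Z ≈ 0.8249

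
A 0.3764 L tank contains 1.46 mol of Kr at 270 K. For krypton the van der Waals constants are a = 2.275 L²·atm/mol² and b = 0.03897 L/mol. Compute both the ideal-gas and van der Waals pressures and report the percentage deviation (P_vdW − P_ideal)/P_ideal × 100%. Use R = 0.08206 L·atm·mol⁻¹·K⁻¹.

Ideal: P_ideal = nRT/V = (1.46)(0.08206)(270)/0.3764 = 85.9406 atm
vdW: P = nRT/(V − nb) − a n²/V² = 32.3481/0.319504 − 4.84939/0.141677 = 101.245 − 34.2285 = 67.017 atm
% deviation = (67.017 − 85.9406)/85.9406 × 100% = -22.02%

-22.02 %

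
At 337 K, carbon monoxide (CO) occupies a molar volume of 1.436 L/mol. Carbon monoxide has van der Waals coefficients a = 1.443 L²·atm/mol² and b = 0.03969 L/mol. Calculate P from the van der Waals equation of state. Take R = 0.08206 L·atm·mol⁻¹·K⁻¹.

P = RT/(V_m − b) − a/V_m²
RT/(V_m − b) = (0.08206)(337)/(1.436 − 0.03969) = 27.654/1.3963 = 19.805 atm
a/V_m² = 1.443/(1.436)² = 0.69977 atm
P = 19.805 − 0.69977 = 19.11 atm

P ≈ 19.11 atm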